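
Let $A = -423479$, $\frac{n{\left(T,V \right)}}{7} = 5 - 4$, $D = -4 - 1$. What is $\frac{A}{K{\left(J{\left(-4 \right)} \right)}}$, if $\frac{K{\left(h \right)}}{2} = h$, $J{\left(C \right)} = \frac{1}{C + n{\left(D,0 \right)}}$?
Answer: $- \frac{1270437}{2} \approx -6.3522 \cdot 10^{5}$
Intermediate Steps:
$D = -5$
$n{\left(T,V \right)} = 7$ ($n{\left(T,V \right)} = 7 \left(5 - 4\right) = 7 \cdot 1 = 7$)
$J{\left(C \right)} = \frac{1}{7 + C}$ ($J{\left(C \right)} = \frac{1}{C + 7} = \frac{1}{7 + C}$)
$K{\left(h \right)} = 2 h$
$\frac{A}{K{\left(J{\left(-4 \right)} \right)}} = - \frac{423479}{2 \frac{1}{7 - 4}} = - \frac{423479}{2 \cdot \frac{1}{3}} = - \frac{423479}{\frac{2}{3}} = \left(-423479\right) \frac{3}{2} = - \frac{1270437}{2}$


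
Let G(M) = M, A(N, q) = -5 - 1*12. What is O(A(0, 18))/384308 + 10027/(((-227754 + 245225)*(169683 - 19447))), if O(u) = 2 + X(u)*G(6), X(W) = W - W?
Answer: 2275750657/252180330509012 ≈ 9.0243e-6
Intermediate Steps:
A(N, q) = -17 (A(N, q) = -5 - 12 = -17)
X(W) = 0
O(u) = 2 (O(u) = 2 + 0*6 = 2 + 0 = 2)
O(A(0, 18))/384308 + 10027/(((-227754 + 245225)*(169683 - 19447))) = 2/384308 + 10027/(((-227754 + 245225)*(169683 - 19447))) = 2*(1/384308) + 10027/((17471*150236)) = 1/192154 + 10027/2624773156 = 2275750657/252180330509012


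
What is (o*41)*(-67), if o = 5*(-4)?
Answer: 54940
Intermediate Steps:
o = -20
(o*41)*(-67) = -20*41*(-67) = -820*(-67) = 54940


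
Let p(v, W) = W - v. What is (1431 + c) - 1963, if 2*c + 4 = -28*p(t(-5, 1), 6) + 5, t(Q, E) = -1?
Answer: -1259/2 ≈ -629.50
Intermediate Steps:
c = -195/2 (c = -2 + (-28*(6 - 1*(-1)) + 5)/2 = -2 + (-28*(6 + 1) + 5)/2 = -2 + (-28*7 + 5)/2 = -2 + (-196 + 5)/2 = -2 + (½)*(-191) = -2 - 191/2 = -195/2 ≈ -97.500)
(1431 + c) - 1963 = (1431 - 195/2) - 1963 = 2667/2 - 1963 = -1259/2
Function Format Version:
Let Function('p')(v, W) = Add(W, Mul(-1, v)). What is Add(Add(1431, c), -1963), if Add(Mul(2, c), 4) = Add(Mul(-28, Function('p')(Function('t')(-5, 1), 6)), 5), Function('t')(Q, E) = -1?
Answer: Rational(-1259, 2) ≈ -629.50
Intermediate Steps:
c = Rational(-195, 2) (c = Add(-2, Mul(Rational(1, 2), Add(Mul(-28, Add(6, Mul(-1, -1))), 5))) = Add(-2, Mul(Rational(1, 2), Add(Mul(-28, Add(6, 1)), 5))) = Add(-2, Mul(Rational(1, 2), Add(Mul(-28, 7), 5))) = Add(-2, Mul(Rational(1, 2), Add(-196, 5))) = Add(-2, Mul(Rational(1, 2), -191)) = Add(-2, Rational(-191, 2)) = Rational(-195, 2) ≈ -97.500)
Add(Add(1431, c), -1963) = Add(Add(1431, Rational(-195, 2)), -1963) = Add(Rational(2667, 2), -1963) = Rational(-1259, 2)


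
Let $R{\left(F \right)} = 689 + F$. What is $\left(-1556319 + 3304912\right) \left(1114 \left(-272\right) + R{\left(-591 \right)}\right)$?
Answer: $-529666305630$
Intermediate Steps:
$\left(-1556319 + 3304912\right) \left(1114 \left(-272\right) + R{\left(-591 \right)}\right) = \left(-1556319 + 3304912\right) \left(1114 \left(-272\right) + \left(689 - 591\right)\right) = 1748593 \left(-303008 + 98\right) = 1748593 \left(-302910\right) = -529666305630$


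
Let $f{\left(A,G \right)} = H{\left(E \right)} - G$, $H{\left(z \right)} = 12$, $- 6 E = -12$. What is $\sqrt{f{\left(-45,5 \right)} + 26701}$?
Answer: $2 \sqrt{6677} \approx 163.43$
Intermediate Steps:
$E = 2$ ($E = \left(- \frac{1}{6}\right) \left(-12\right) = 2$)
$f{\left(A,G \right)} = 12 - G$
$\sqrt{f{\left(-45,5 \right)} + 26701} = \sqrt{\left(12 - 5\right) + 26701} = \sqrt{7 + 26701} = \sqrt{26708} = 2 \sqrt{6677}$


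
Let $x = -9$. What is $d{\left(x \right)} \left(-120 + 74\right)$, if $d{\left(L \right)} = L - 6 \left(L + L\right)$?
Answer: $-4554$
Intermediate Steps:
$d{\left(L \right)} = - 11 L$ ($d{\left(L \right)} = L - 6 \cdot 2 L = L - 12 L = - 11 L$)
$d{\left(x \right)} \left(-120 + 74\right) = \left(-11\right) \left(-9\right) \left(-120 + 74\right) = 99 \left(-46\right) = -4554$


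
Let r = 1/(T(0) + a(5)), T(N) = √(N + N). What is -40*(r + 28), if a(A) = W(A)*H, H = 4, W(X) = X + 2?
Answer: -7850/7 ≈ -1121.4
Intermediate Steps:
W(X) = 2 + X
T(N) = √2*√N (T(N) = √(2*N) = √2*√N)
a(A) = 8 + 4*A (a(A) = (2 + A)*4 = 8 + 4*A)
r = 1/28 (r = 1/(√2*√0 + (8 + 4*5)) = 1/(√2*0 + (8 + 20)) = 1/(0 + 28) = 1/28 ≈ 0.035714)
-40*(r + 28) = -40*(1/28 + 28) = -40*785/28 = -7850/7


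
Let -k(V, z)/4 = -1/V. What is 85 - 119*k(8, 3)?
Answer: 51/2 ≈ 25.500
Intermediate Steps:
k(V, z) = 4/V (k(V, z) = -(-4)/V = 4/V)
85 - 119*k(8, 3) = 85 - 476/8 = 85 - 119*1/2 = 85 - 119/2 = 51/2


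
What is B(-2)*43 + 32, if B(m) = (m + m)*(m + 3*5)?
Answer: -2204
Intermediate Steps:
B(m) = 2*m*(15 + m) (B(m) = (2*m)*(m + 15) = (2*m)*(15 + m) = 2*m*(15 + m))
B(-2)*43 + 32 = (2*(-2)*(15 - 2))*43 + 32 = (2*(-2)*13)*43 + 32 = -52*43 + 32 = -2236 + 32 = -2204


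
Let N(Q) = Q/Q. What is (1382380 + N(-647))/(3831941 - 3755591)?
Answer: 1382381/76350 ≈ 18.106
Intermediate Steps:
N(Q) = 1
(1382380 + N(-647))/(3831941 - 3755591) = (1382380 + 1)/(3831941 - 3755591) = 1382381/76350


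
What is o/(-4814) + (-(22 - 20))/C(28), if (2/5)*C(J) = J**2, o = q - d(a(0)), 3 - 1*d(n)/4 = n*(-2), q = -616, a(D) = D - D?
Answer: 305313/2358860 ≈ 0.12943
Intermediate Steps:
a(D) = 0
d(n) = 12 + 8*n (d(n) = 12 - 4*n*(-2) = 12 - (-8)*n = 12 + 8*n)
o = -628 (o = -616 - (12 + 8*0) = -616 - (12 + 0) = -616 - 1*12 = -616 - 12 = -628)
C(J) = 5*J**2/2
o/(-4814) + (-(22 - 20))/C(28) = -628/(-4814) + (-(22 - 20))/(((5/2)*28**2)) = -628*(-1/4814) + (-1*2)/(((5/2)*784)) = 314/2407 - 2/1960 = 314/2407 - 2*1/1960 = 314/2407 - 1/980 = 305313/2358860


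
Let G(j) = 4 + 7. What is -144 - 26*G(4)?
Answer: -430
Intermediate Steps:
G(j) = 11
-144 - 26*G(4) = -144 - 26*11 = -144 - 286 = -430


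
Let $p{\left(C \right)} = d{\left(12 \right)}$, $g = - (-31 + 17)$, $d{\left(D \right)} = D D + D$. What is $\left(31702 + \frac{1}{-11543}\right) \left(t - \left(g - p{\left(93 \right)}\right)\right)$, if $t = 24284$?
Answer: $\frac{8938357254810}{11543} \approx 7.7435 \cdot 10^{8}$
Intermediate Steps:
$d{\left(D \right)} = D + D^{2}$ ($d{\left(D \right)} = D^{2} + D = D + D^{2}$)
$g = 14$ ($g = \left(-1\right) \left(-14\right) = 14$)
$p{\left(C \right)} = 156$ ($p{\left(C \right)} = 12 \left(1 + 12\right) = 12 \cdot 13 = 156$)
$\left(31702 + \frac{1}{-11543}\right) \left(t - \left(g - p{\left(93 \right)}\right)\right) = \left(31702 + \frac{1}{-11543}\right) \left(24284 + \left(156 - 14\right)\right) = \left(31702 - \frac{1}{11543}\right) \left(24284 + \left(156 - 14\right)\right) = \frac{365936185 \left(24284 + 142\right)}{11543} = \frac{365936185}{11543} \cdot 24426 = \frac{8938357254810}{11543}$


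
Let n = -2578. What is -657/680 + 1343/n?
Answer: -1303493/876520 ≈ -1.4871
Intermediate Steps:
-657/680 + 1343/n = -657/680 + 1343/(-2578) = -657*1/680 + 1343*(-1/2578) = -657/680 - 1343/2578 = -1303493/876520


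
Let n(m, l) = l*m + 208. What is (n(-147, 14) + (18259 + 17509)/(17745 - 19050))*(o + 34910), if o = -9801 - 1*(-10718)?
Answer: -87776794886/1305 ≈ -6.7262e+7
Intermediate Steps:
o = 917 (o = -9801 + 10718 = 917)
n(m, l) = 208 + l*m
(n(-147, 14) + (18259 + 17509)/(17745 - 19050))*(o + 34910) = ((208 + 14*(-147)) + (18259 + 17509)/(17745 - 19050))*(917 + 34910) = ((208 - 2058) + 35768/(-1305))*35827 = (-1850 + 35768*(-1/1305))*35827 = (-1850 - 35768/1305)*35827 = -2450018/1305*35827 = -87776794886/1305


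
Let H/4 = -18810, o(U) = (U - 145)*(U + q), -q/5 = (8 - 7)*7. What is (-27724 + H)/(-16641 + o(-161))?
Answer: -102964/43335 ≈ -2.3760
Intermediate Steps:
q = -35 (q = -5*(8 - 7)*7 = -5*7 = -35)
o(U) = (-145 + U)*(-35 + U) (o(U) = (U - 145)*(U - 35) = (-145 + U)*(-35 + U))
H = -75240 (H = 4*(-18810) = -75240)
(-27724 + H)/(-16641 + o(-161)) = (-27724 - 75240)/(-16641 + (5075 + (-161)² - 180*(-161))) = -102964/(-16641 + (5075 + 25921 + 28980)) = -102964/(-16641 + 59976) = -102964/43335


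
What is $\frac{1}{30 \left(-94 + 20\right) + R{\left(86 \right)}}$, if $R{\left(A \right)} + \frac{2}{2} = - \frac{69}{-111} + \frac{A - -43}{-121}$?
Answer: $- \frac{4477}{9945407} \approx -0.00045016$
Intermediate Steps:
$R{\left(A \right)} = - \frac{3285}{4477} - \frac{A}{121}$ ($R{\left(A \right)} = -1 + \left(- \frac{69}{-111} + \frac{A - -43}{-121}\right) = -1 + \left(\left(-69\right) \left(- \frac{1}{111}\right) + \left(A + 43\right) \left(- \frac{1}{121}\right)\right) = -1 + \left(\frac{23}{37} + \left(43 + A\right) \left(- \frac{1}{121}\right)\right) = -1 + \left(\frac{23}{37} - \left(\frac{43}{121} + \frac{A}{121}\right)\right) = -1 - \left(- \frac{1192}{4477} + \frac{A}{121}\right) = - \frac{3285}{4477} - \frac{A}{121}$)
$\frac{1}{30 \left(-94 + 20\right) + R{\left(86 \right)}} = \frac{1}{30 \left(-94 + 20\right) - \frac{6467}{4477}} = \frac{1}{30 \left(-74\right) - \frac{6467}{4477}} = \frac{1}{-2220 - \frac{6467}{4477}} = \frac{1}{- \frac{9945407}{4477}} = - \frac{4477}{9945407}$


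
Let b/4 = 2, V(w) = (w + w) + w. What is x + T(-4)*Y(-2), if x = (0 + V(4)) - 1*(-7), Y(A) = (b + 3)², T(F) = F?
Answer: -465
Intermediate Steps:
V(w) = 3*w (V(w) = 2*w + w = 3*w)
b = 8 (b = 4*2 = 8)
Y(A) = 121 (Y(A) = (8 + 3)² = 11² = 121)
x = 19 (x = (0 + 3*4) - 1*(-7) = (0 + 12) + 7 = 12 + 7 = 19)
x + T(-4)*Y(-2) = 19 - 4*121 = 19 - 484 = -465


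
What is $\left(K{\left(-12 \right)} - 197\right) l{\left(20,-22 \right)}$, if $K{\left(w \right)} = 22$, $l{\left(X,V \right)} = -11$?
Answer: $1925$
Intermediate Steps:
$\left(K{\left(-12 \right)} - 197\right) l{\left(20,-22 \right)} = \left(22 - 197\right) \left(-11\right) = \left(-175\right) \left(-11\right) = 1925$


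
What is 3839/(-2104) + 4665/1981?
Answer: 2210101/4168024 ≈ 0.53025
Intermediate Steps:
3839/(-2104) + 4665/1981 = 3839*(-1/2104) + 4665*(1/1981) = -3839/2104 + 4665/1981 = 2210101/4168024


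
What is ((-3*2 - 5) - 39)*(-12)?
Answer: 600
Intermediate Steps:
((-3*2 - 5) - 39)*(-12) = ((-6 - 5) - 39)*(-12) = (-11 - 39)*(-12) = -50*(-12) = 600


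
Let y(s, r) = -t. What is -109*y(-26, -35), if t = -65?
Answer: -7085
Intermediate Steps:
y(s, r) = 65 (y(s, r) = -1*(-65) = 65)
-109*y(-26, -35) = -109*65 = -7085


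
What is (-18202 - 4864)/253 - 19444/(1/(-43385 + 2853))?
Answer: 199390341558/253 ≈ 7.8810e+8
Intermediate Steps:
(-18202 - 4864)/253 - 19444/(1/(-43385 + 2853)) = -23066*1/253 - 19444/(1/(-40532)) = -23066/253 - 19444/(-1/40532) = -23066/253 - 19444*(-40532) = -23066/253 + 788104208 = 199390341558/253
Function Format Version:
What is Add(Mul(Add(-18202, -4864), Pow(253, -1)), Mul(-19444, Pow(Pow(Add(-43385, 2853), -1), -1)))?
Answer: Rational(199390341558, 253) ≈ 7.8810e+8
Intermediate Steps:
Add(Mul(Add(-18202, -4864), Pow(253, -1)), Mul(-19444, Pow(Pow(Add(-43385, 2853), -1), -1))) = Add(Mul(-23066, Rational(1, 253)), Mul(-19444, Pow(Pow(-40532, -1), -1))) = Add(Rational(-23066, 253), Mul(-19444, Pow(Rational(-1, 40532), -1))) = Add(Rational(-23066, 253), Mul(-19444, -40532)) = Add(Rational(-23066, 253), 788104208) = Rational(199390341558, 253)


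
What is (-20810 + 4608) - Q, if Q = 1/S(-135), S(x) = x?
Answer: -2187269/135 ≈ -16202.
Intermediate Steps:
Q = -1/135 (Q = 1/(-135) = -1/135 ≈ -0.0074074)
(-20810 + 4608) - Q = (-20810 + 4608) - 1*(-1/135) = -16202 + 1/135 = -2187269/135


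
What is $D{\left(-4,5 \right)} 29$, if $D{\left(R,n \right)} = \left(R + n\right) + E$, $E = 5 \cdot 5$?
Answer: $754$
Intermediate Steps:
$E = 25$
$D{\left(R,n \right)} = 25 + R + n$ ($D{\left(R,n \right)} = \left(R + n\right) + 25 = 25 + R + n$)
$D{\left(-4,5 \right)} 29 = \left(25 - 4 + 5\right) 29 = 26 \cdot 29 = 754$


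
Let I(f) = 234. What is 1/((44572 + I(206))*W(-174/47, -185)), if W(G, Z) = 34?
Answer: 1/1523404 ≈ 6.5643e-7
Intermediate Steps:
1/((44572 + I(206))*W(-174/47, -185)) = 1/((44572 + 234)*34) = (1/34)/44806 = (1/44806)*(1/34) = 1/1523404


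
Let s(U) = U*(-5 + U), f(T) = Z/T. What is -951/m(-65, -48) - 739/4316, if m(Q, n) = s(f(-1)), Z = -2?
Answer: 683347/4316 ≈ 158.33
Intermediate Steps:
f(T) = -2/T
m(Q, n) = -6 (m(Q, n) = (-2/(-1))*(-5 - 2/(-1)) = (-2*(-1))*(-5 - 2*(-1)) = 2*(-5 + 2) = 2*(-3) = -6)
-951/m(-65, -48) - 739/4316 = -951/(-6) - 739/4316 = -951*(-1/6) - 739*1/4316 = 317/2 - 739/4316 = 683347/4316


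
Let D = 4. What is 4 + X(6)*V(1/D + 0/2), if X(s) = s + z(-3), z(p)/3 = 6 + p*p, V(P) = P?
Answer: 67/4 ≈ 16.750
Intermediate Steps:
z(p) = 18 + 3*p² (z(p) = 3*(6 + p*p) = 3*(6 + p²) = 18 + 3*p²)
X(s) = 45 + s (X(s) = s + (18 + 3*(-3)²) = s + (18 + 3*9) = s + (18 + 27) = s + 45 = 45 + s)
4 + X(6)*V(1/D + 0/2) = 4 + (45 + 6)*(1/4 + 0/2) = 4 + 51*(1*(¼) + 0*(½)) = 4 + 51*(¼ + 0) = 4 + 51*(¼) = 4 + 51/4 = 67/4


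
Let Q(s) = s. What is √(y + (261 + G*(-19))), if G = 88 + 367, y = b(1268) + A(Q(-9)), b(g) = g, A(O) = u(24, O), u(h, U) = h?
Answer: 6*I*√197 ≈ 84.214*I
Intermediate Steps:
A(O) = 24
y = 1292 (y = 1268 + 24 = 1292)
G = 455
√(y + (261 + G*(-19))) = √(1292 + (261 + 455*(-19))) = √(1292 + (261 - 8645)) = √(1292 - 8384) = √(-7092) = 6*I*√197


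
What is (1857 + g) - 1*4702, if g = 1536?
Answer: -1309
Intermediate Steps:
(1857 + g) - 1*4702 = (1857 + 1536) - 1*4702 = 3393 - 4702 = -1309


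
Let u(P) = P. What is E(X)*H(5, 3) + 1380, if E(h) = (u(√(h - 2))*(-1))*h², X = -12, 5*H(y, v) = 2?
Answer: 1380 - 288*I*√14/5 ≈ 1380.0 - 215.52*I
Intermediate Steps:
H(y, v) = ⅖ (H(y, v) = (⅕)*2 = ⅖)
E(h) = -h²*√(-2 + h) (E(h) = (√(h - 2)*(-1))*h² = (√(-2 + h)*(-1))*h² = (-√(-2 + h))*h² = -h²*√(-2 + h))
E(X)*H(5, 3) + 1380 = -1*(-12)²*√(-2 - 12)*(⅖) + 1380 = -1*144*√(-14)*(⅖) + 1380 = -1*144*I*√14*(⅖) + 1380 = -144*I*√14*(⅖) + 1380 = -288*I*√14/5 + 1380 = 1380 - 288*I*√14/5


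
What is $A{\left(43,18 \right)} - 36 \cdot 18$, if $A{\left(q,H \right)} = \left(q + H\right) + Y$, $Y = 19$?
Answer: $-568$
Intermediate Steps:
$A{\left(q,H \right)} = 19 + H + q$ ($A{\left(q,H \right)} = \left(q + H\right) + 19 = \left(H + q\right) + 19 = 19 + H + q$)
$A{\left(43,18 \right)} - 36 \cdot 18 = \left(19 + 18 + 43\right) - 36 \cdot 18 = 80 - 648 = -568$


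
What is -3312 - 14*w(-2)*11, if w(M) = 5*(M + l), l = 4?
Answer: -4852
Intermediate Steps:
w(M) = 20 + 5*M (w(M) = 5*(M + 4) = 5*(4 + M) = 20 + 5*M)
-3312 - 14*w(-2)*11 = -3312 - 14*(20 + 5*(-2))*11 = -3312 - 14*(20 - 10)*11 = -3312 - 14*10*11 = -3312 - 140*11 = -3312 - 1540 = -4852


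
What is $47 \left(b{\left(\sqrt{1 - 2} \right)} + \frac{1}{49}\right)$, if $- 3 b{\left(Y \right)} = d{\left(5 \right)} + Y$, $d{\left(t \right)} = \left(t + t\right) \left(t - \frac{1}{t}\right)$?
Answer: $- \frac{36801}{49} - \frac{47 i}{3} \approx -751.04 - 15.667 i$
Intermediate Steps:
$d{\left(t \right)} = 2 t \left(t - \frac{1}{t}\right)$
$b{\left(Y \right)} = -16 - \frac{Y}{3}$ ($b{\left(Y \right)} = - \frac{\left(-2 + 2 \cdot 5^{2}\right) + Y}{3} = - \frac{\left(-2 + 2 \cdot 25\right) + Y}{3} = - \frac{\left(-2 + 50\right) + Y}{3} = - \frac{48 + Y}{3} = -16 - \frac{Y}{3}$)
$47 \left(b{\left(\sqrt{1 - 2} \right)} + \frac{1}{49}\right) = 47 \left(\left(-16 - \frac{\sqrt{1 - 2}}{3}\right) + \frac{1}{49}\right) = 47 \left(\left(-16 - \frac{\sqrt{-1}}{3}\right) + \frac{1}{49}\right) = 47 \left(\left(-16 - \frac{i}{3}\right) + \frac{1}{49}\right) = 47 \left(- \frac{783}{49} - \frac{i}{3}\right) = - \frac{36801}{49} - \frac{47 i}{3}$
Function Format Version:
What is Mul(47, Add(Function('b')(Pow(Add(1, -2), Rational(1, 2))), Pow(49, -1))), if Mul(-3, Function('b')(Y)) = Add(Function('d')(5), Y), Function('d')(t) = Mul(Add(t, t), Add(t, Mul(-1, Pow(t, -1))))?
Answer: Add(Rational(-36801, 49), Mul(Rational(-47, 3), I)) ≈ Add(-751.04, Mul(-15.667, I))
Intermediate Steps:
Function('d')(t) = Mul(2, t, Add(t, Mul(-1, Pow(t, -1)))) (Function('d')(t) = Mul(Mul(2, t), Add(t, Mul(-1, Pow(t, -1)))) = Mul(2, t, Add(t, Mul(-1, Pow(t, -1)))))
Function('b')(Y) = Add(-16, Mul(Rational(-1, 3), Y)) (Function('b')(Y) = Mul(Rational(-1, 3), Add(Add(-2, Mul(2, Pow(5, 2))), Y)) = Mul(Rational(-1, 3), Add(Add(-2, Mul(2, 25)), Y)) = Mul(Rational(-1, 3), Add(Add(-2, 50), Y)) = Mul(Rational(-1, 3), Add(48, Y)) = Add(-16, Mul(Rational(-1, 3), Y)))
Mul(47, Add(Function('b')(Pow(Add(1, -2), Rational(1, 2))), Pow(49, -1))) = Mul(47, Add(Add(-16, Mul(Rational(-1, 3), Pow(Add(1, -2), Rational(1, 2)))), Pow(49, -1))) = Mul(47, Add(Add(-16, Mul(Rational(-1, 3), Pow(-1, Rational(1, 2)))), Rational(1, 49))) = Mul(47, Add(Add(-16, Mul(Rational(-1, 3), I)), Rational(1, 49))) = Mul(47, Add(Rational(-783, 49), Mul(Rational(-1, 3), I))) = Add(Rational(-36801, 49), Mul(Rational(-47, 3), I))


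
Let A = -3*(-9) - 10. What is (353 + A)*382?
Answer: 141340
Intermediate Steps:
A = 17 (A = 27 - 10 = 17)
(353 + A)*382 = (353 + 17)*382 = 370*382 = 141340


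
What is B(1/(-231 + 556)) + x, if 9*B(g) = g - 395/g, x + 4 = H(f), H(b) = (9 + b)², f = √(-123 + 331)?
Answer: -40888249/2925 + 72*√13 ≈ -13719.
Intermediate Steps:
f = 4*√13 (f = √208 = 4*√13 ≈ 14.422)
x = -4 + (9 + 4*√13)² ≈ 544.60
B(g) = -395/(9*g) + g/9 (B(g) = (g - 395/g)/9 = -395/(9*g) + g/9)
B(1/(-231 + 556)) + x = (-395 + (1/(-231 + 556))²)/(9*(1/(-231 + 556))) + (285 + 72*√13) = (-395 + (1/325)²)/(9*(1/325)) + (285 + 72*√13) = (⅑)*325*(-395 + 1/105625) + (285 + 72*√13) = (⅑)*325*(-41721874/105625) + (285 + 72*√13) = -41721874/2925 + (285 + 72*√13) = -40888249/2925 + 72*√13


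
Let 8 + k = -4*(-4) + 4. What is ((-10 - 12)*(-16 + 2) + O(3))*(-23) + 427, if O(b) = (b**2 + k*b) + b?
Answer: -7761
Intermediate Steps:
k = 12 (k = -8 + (-4*(-4) + 4) = -8 + (16 + 4) = -8 + 20 = 12)
O(b) = b**2 + 13*b (O(b) = (b**2 + 12*b) + b = b**2 + 13*b)
((-10 - 12)*(-16 + 2) + O(3))*(-23) + 427 = ((-10 - 12)*(-16 + 2) + 3*(13 + 3))*(-23) + 427 = (-22*(-14) + 3*16)*(-23) + 427 = (308 + 48)*(-23) + 427 = 356*(-23) + 427 = -8188 + 427 = -7761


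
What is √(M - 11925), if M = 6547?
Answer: I*√5378 ≈ 73.335*I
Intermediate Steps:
√(M - 11925) = √(6547 - 11925) = √(-5378) = I*√5378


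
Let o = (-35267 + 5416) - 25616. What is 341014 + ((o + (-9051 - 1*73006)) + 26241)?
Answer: 229731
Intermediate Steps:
o = -55467 (o = -29851 - 25616 = -55467)
341014 + ((o + (-9051 - 1*73006)) + 26241) = 341014 + ((-55467 + (-9051 - 1*73006)) + 26241) = 341014 + ((-55467 + (-9051 - 73006)) + 26241) = 341014 + ((-55467 - 82057) + 26241) = 341014 + (-137524 + 26241) = 341014 - 111283 = 229731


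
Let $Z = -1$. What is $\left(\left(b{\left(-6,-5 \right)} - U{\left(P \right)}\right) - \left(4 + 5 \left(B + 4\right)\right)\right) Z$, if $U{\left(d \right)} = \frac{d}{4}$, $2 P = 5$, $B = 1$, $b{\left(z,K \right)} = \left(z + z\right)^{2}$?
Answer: $- \frac{915}{8} \approx -114.38$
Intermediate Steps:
$b{\left(z,K \right)} = 4 z^{2}$ ($b{\left(z,K \right)} = \left(2 z\right)^{2} = 4 z^{2}$)
$P = \frac{5}{2}$ ($P = \frac{1}{2} \cdot 5 = \frac{5}{2} \approx 2.5$)
$U{\left(d \right)} = \frac{d}{4}$ ($U{\left(d \right)} = d \frac{1}{4} = \frac{d}{4}$)
$\left(\left(b{\left(-6,-5 \right)} - U{\left(P \right)}\right) - \left(4 + 5 \left(B + 4\right)\right)\right) Z = \left(\left(4 \left(-6\right)^{2} - \frac{1}{4} \cdot \frac{5}{2}\right) - \left(4 + 5 \left(1 + 4\right)\right)\right) \left(-1\right) = \left(\left(4 \cdot 36 - \frac{5}{8}\right) - 29\right) \left(-1\right) = \left(\left(144 - \frac{5}{8}\right) - 29\right) \left(-1\right) = \left(\frac{1147}{8} - 29\right) \left(-1\right) = \frac{915}{8} \left(-1\right) = - \frac{915}{8}$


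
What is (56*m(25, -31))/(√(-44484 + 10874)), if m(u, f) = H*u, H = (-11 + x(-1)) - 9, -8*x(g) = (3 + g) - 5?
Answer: 5495*I*√33610/6722 ≈ 149.87*I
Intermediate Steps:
x(g) = ¼ - g/8 (x(g) = -((3 + g) - 5)/8 = -(-2 + g)/8 = ¼ - g/8)
H = -157/8 (H = (-11 + (¼ - ⅛*(-1))) - 9 = (-11 + (¼ + ⅛)) - 9 = (-11 + 3/8) - 9 = -85/8 - 9 = -157/8 ≈ -19.625)
m(u, f) = -157*u/8
(56*m(25, -31))/(√(-44484 + 10874)) = (56*(-157/8*25))/(√(-44484 + 10874)) = (56*(-3925/8))/(√(-33610)) = -27475*(-I*√33610/33610) = -(-5495)*I*√33610/6722 = 5495*I*√33610/6722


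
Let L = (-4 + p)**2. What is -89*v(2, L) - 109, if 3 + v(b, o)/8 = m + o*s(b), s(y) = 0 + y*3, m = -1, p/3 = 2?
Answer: -14349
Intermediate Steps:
p = 6 (p = 3*2 = 6)
s(y) = 3*y (s(y) = 0 + 3*y = 3*y)
L = 4 (L = (-4 + 6)**2 = 2**2 = 4)
v(b, o) = -32 + 24*b*o (v(b, o) = -24 + 8*(-1 + o*(3*b)) = -24 + 8*(-1 + 3*b*o) = -24 + (-8 + 24*b*o) = -32 + 24*b*o)
-89*v(2, L) - 109 = -89*(-32 + 24*2*4) - 109 = -89*(-32 + 192) - 109 = -89*160 - 109 = -14240 - 109 = -14349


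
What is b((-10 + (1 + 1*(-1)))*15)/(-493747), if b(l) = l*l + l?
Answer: -22350/493747 ≈ -0.045266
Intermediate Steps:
b(l) = l + l² (b(l) = l² + l = l + l²)
b((-10 + (1 + 1*(-1)))*15)/(-493747) = (((-10 + (1 + 1*(-1)))*15)*(1 + (-10 + (1 + 1*(-1)))*15))/(-493747) = (((-10 + (1 - 1))*15)*(1 + (-10 + (1 - 1))*15))*(-1/493747) = (((-10 + 0)*15)*(1 + (-10 + 0)*15))*(-1/493747) = ((-10*15)*(1 - 10*15))*(-1/493747) = -150*(1 - 150)*(-1/493747) = -150*(-149)*(-1/493747) = 22350*(-1/493747) = -22350/493747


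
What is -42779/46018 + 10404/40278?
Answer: -29625745/44131262 ≈ -0.67131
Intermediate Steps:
-42779/46018 + 10404/40278 = -42779*1/46018 + 10404*(1/40278) = -42779/46018 + 1734/6713 = -29625745/44131262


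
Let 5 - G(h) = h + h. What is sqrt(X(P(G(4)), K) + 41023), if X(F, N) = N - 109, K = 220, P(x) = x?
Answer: sqrt(41134) ≈ 202.82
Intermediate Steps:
G(h) = 5 - 2*h (G(h) = 5 - (h + h) = 5 - 2*h)
X(F, N) = -109 + N
sqrt(X(P(G(4)), K) + 41023) = sqrt((-109 + 220) + 41023) = sqrt(111 + 41023) = sqrt(41134)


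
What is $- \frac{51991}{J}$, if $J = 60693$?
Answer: $- \frac{51991}{60693} \approx -0.85662$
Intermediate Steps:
$- \frac{51991}{J} = - \frac{51991}{60693}$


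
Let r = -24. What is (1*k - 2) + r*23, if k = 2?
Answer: -552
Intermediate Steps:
(1*k - 2) + r*23 = (1*2 - 2) - 24*23 = (2 - 2) - 552 = 0 - 552 = -552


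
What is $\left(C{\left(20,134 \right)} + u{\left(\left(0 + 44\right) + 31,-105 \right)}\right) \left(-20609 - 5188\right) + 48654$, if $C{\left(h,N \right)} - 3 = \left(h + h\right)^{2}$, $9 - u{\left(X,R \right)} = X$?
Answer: $-39601335$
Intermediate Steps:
$u{\left(X,R \right)} = 9 - X$
$C{\left(h,N \right)} = 3 + 4 h^{2}$ ($C{\left(h,N \right)} = 3 + \left(h + h\right)^{2} = 3 + \left(2 h\right)^{2} = 3 + 4 h^{2}$)
$\left(C{\left(20,134 \right)} + u{\left(\left(0 + 44\right) + 31,-105 \right)}\right) \left(-20609 - 5188\right) + 48654 = \left(\left(3 + 4 \cdot 20^{2}\right) + \left(9 - \left(\left(0 + 44\right) + 31\right)\right)\right) \left(-20609 - 5188\right) + 48654 = \left(\left(3 + 4 \cdot 400\right) + \left(9 - \left(44 + 31\right)\right)\right) \left(-25797\right) + 48654 = \left(\left(3 + 1600\right) + \left(9 - 75\right)\right) \left(-25797\right) + 48654 = \left(1603 + \left(9 - 75\right)\right) \left(-25797\right) + 48654 = \left(1603 - 66\right) \left(-25797\right) + 48654 = 1537 \left(-25797\right) + 48654 = -39649989 + 48654 = -39601335$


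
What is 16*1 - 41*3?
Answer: -107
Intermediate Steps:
16*1 - 41*3 = 16 - 123 = -107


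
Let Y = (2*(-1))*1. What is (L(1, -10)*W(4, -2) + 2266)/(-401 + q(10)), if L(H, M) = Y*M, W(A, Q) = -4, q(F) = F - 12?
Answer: -2186/403 ≈ -5.4243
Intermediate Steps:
q(F) = -12 + F
Y = -2 (Y = -2*1 = -2)
L(H, M) = -2*M
(L(1, -10)*W(4, -2) + 2266)/(-401 + q(10)) = (-2*(-10)*(-4) + 2266)/(-401 + (-12 + 10)) = (20*(-4) + 2266)/(-401 - 2) = (-80 + 2266)/(-403) = 2186*(-1/403) = -2186/403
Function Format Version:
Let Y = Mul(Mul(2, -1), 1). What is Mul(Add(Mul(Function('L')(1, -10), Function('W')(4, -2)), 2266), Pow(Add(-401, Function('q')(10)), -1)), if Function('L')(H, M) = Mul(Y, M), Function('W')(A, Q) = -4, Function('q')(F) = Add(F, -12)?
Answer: Rational(-2186, 403) ≈ -5.4243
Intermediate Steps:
Function('q')(F) = Add(-12, F)
Y = -2 (Y = Mul(-2, 1) = -2)
Function('L')(H, M) = Mul(-2, M)
Mul(Add(Mul(Function('L')(1, -10), Function('W')(4, -2)), 2266), Pow(Add(-401, Function('q')(10)), -1)) = Mul(Add(Mul(Mul(-2, -10), -4), 2266), Pow(Add(-401, Add(-12, 10)), -1)) = Mul(Add(Mul(20, -4), 2266), Pow(Add(-401, -2), -1)) = Mul(Add(-80, 2266), Pow(-403, -1)) = Mul(2186, Rational(-1, 403)) = Rational(-2186, 403)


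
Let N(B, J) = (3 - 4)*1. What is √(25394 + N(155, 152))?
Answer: √25393 ≈ 159.35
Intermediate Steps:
N(B, J) = -1 (N(B, J) = -1*1 = -1)
√(25394 + N(155, 152)) = √(25394 - 1) = √25393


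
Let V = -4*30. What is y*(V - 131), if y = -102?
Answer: 25602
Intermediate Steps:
V = -120
y*(V - 131) = -102*(-120 - 131) = -102*(-251) = 25602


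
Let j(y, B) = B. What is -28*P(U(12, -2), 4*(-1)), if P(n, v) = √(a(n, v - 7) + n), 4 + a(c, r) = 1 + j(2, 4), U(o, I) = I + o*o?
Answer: -28*√143 ≈ -334.83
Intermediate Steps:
U(o, I) = I + o²
a(c, r) = 1 (a(c, r) = -4 + (1 + 4) = -4 + 5 = 1)
P(n, v) = √(1 + n)
-28*P(U(12, -2), 4*(-1)) = -28*√(1 + (-2 + 12²)) = -28*√(1 + (-2 + 144)) = -28*√(1 + 142) = -28*√143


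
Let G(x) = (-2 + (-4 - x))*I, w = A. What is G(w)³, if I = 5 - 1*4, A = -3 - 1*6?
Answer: 27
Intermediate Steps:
A = -9 (A = -3 - 6 = -9)
w = -9
I = 1 (I = 5 - 4 = 1)
G(x) = -6 - x (G(x) = (-2 + (-4 - x))*1 = (-6 - x)*1 = -6 - x)
G(w)³ = (-6 - 1*(-9))³ = (-6 + 9)³ = 3³ = 27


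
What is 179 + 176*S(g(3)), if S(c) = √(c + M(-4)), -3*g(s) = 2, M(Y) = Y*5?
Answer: 179 + 176*I*√186/3 ≈ 179.0 + 800.11*I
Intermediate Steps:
M(Y) = 5*Y
g(s) = -⅔ (g(s) = -⅓*2 = -⅔)
S(c) = √(-20 + c) (S(c) = √(c + 5*(-4)) = √(c - 20) = √(-20 + c))
179 + 176*S(g(3)) = 179 + 176*√(-20 - ⅔) = 179 + 176*√(-62/3) = 179 + 176*(I*√186/3) = 179 + 176*I*√186/3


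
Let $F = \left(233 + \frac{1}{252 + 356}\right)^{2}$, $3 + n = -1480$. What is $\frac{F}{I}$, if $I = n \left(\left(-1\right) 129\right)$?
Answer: $\frac{20068972225}{70719310848} \approx 0.28378$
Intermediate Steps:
$n = -1483$ ($n = -3 - 1480 = -1483$)
$I = 191307$ ($I = - 1483 \left(\left(-1\right) 129\right) = \left(-1483\right) \left(-129\right) = 191307$)
$F = \frac{20068972225}{369664}$ ($F = \left(233 + \frac{1}{608}\right)^{2} = \left(\frac{141665}{608}\right)^{2} = \frac{20068972225}{369664} \approx 54290.0$)
$\frac{F}{I} = \frac{20068972225}{369664 \cdot 191307} = \frac{20068972225}{369664} \cdot \frac{1}{191307} = \frac{20068972225}{70719310848}$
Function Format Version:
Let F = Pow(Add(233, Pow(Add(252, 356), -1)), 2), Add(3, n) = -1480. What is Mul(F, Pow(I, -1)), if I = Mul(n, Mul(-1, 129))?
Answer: Rational(20068972225, 70719310848) ≈ 0.28378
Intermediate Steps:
n = -1483 (n = Add(-3, -1480) = -1483)
I = 191307 (I = Mul(-1483, Mul(-1, 129)) = Mul(-1483, -129) = 191307)
F = Rational(20068972225, 369664) (F = Pow(Add(233, Pow(608, -1)), 2) = Pow(Add(233, Rational(1, 608)), 2) = Pow(Rational(141665, 608), 2) = Rational(20068972225, 369664) ≈ 54290.)
Mul(F, Pow(I, -1)) = Mul(Rational(20068972225, 369664), Pow(191307, -1)) = Mul(Rational(20068972225, 369664), Rational(1, 191307)) = Rational(20068972225, 70719310848)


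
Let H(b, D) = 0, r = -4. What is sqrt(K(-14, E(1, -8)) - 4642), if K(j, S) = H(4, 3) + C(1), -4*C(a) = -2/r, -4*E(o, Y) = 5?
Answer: I*sqrt(74274)/4 ≈ 68.133*I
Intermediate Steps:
E(o, Y) = -5/4 (E(o, Y) = -1/4*5 = -5/4)
C(a) = -1/8 (C(a) = -(-1)/(2*(-4)) = -(-1)*(-1)/(2*4) = -1/4*1/2 = -1/8)
K(j, S) = -1/8 (K(j, S) = 0 - 1/8 = -1/8)
sqrt(K(-14, E(1, -8)) - 4642) = sqrt(-1/8 - 4642) = sqrt(-37137/8) = I*sqrt(74274)/4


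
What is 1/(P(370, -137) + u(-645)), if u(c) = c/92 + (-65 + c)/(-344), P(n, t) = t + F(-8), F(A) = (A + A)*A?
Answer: -1978/27587 ≈ -0.071700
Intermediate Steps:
F(A) = 2*A² (F(A) = (2*A)*A = 2*A²)
P(n, t) = 128 + t (P(n, t) = t + 2*(-8)² = t + 2*64 = t + 128 = 128 + t)
u(c) = 65/344 + 63*c/7912 (u(c) = c*(1/92) + (-65 + c)*(-1/344) = c/92 + (65/344 - c/344) = 65/344 + 63*c/7912)
1/(P(370, -137) + u(-645)) = 1/((128 - 137) + (65/344 + (63/7912)*(-645))) = 1/(-9 + (65/344 - 945/184)) = 1/(-9 - 9785/1978) = 1/(-27587/1978) = -1978/27587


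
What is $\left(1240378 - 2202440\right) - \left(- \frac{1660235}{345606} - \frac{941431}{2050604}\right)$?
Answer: $- \frac{340905307945603681}{354350523012} \approx -9.6206 \cdot 10^{5}$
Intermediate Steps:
$\left(1240378 - 2202440\right) - \left(- \frac{1660235}{345606} - \frac{941431}{2050604}\right) = -962062 - \left(\left(-1660235\right) \frac{1}{345606} - \frac{941431}{2050604}\right) = -962062 - \left(- \frac{1660235}{345606} - \frac{941431}{2050604}\right) = -962062 - - \frac{1864924367063}{354350523012} = -962062 + \frac{1864924367063}{354350523012} = - \frac{340905307945603681}{354350523012}$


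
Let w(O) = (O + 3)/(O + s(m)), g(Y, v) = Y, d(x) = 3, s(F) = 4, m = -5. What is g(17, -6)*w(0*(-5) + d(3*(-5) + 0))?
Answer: 102/7 ≈ 14.571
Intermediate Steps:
w(O) = (3 + O)/(4 + O) (w(O) = (O + 3)/(O + 4) = (3 + O)/(4 + O))
g(17, -6)*w(0*(-5) + d(3*(-5) + 0)) = 17*((3 + (0*(-5) + 3))/(4 + (0*(-5) + 3))) = 17*((3 + (0 + 3))/(4 + (0 + 3))) = 17*((3 + 3)/(4 + 3)) = 17*(6/7) = 102/7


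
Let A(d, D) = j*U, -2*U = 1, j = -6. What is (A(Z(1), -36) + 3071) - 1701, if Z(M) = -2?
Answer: 1373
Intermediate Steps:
U = -½ (U = -½*1 = -½ ≈ -0.50000)
A(d, D) = 3 (A(d, D) = -6*(-½) = 3)
(A(Z(1), -36) + 3071) - 1701 = (3 + 3071) - 1701 = 3074 - 1701 = 1373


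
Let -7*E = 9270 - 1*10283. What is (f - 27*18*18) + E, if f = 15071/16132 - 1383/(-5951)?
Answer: -5780716275097/672010724 ≈ -8602.1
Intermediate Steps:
f = 111998077/96001532 (f = 15071*(1/16132) - 1383*(-1/5951) = 15071/16132 + 1383/5951 = 111998077/96001532 ≈ 1.1666)
E = 1013/7 (E = -(9270 - 1*10283)/7 = -(9270 - 10283)/7 = -1/7*(-1013) = 1013/7 ≈ 144.71)
(f - 27*18*18) + E = (111998077/96001532 - 27*18*18) + 1013/7 = (111998077/96001532 - 486*18) + 1013/7 = (111998077/96001532 - 8748) + 1013/7 = -839709403859/96001532 + 1013/7 = -5780716275097/672010724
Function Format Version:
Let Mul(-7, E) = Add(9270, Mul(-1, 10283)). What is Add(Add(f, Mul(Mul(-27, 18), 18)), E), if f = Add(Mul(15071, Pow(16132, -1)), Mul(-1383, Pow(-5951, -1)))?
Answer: Rational(-5780716275097, 672010724) ≈ -8602.1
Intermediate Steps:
f = Rational(111998077, 96001532) (f = Add(Mul(15071, Rational(1, 16132)), Mul(-1383, Rational(-1, 5951))) = Add(Rational(15071, 16132), Rational(1383, 5951)) = Rational(111998077, 96001532) ≈ 1.1666)
E = Rational(1013, 7) (E = Mul(Rational(-1, 7), Add(9270, Mul(-1, 10283))) = Mul(Rational(-1, 7), Add(9270, -10283)) = Mul(Rational(-1, 7), -1013) = Rational(1013, 7) ≈ 144.71)
Add(Add(f, Mul(Mul(-27, 18), 18)), E) = Add(Add(Rational(111998077, 96001532), Mul(Mul(-27, 18), 18)), Rational(1013, 7)) = Add(Add(Rational(111998077, 96001532), Mul(-486, 18)), Rational(1013, 7)) = Add(Add(Rational(111998077, 96001532), -8748), Rational(1013, 7)) = Add(Rational(-839709403859, 96001532), Rational(1013, 7)) = Rational(-5780716275097, 672010724)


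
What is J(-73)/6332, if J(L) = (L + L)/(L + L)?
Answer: 1/6332 ≈ 0.00015793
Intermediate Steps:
J(L) = 1 (J(L) = (2*L)/((2*L)) = (2*L)*(1/(2*L)) = 1)
J(-73)/6332 = 1/6332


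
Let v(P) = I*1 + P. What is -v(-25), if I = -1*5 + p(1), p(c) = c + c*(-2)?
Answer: 31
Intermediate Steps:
p(c) = -c (p(c) = c - 2*c = -c)
I = -6 (I = -1*5 - 1*1 = -5 - 1 = -6)
v(P) = -6 + P (v(P) = -6*1 + P = -6 + P)
-v(-25) = -(-6 - 25) = -1*(-31) = 31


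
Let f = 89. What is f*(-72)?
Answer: -6408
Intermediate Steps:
f*(-72) = 89*(-72) = -6408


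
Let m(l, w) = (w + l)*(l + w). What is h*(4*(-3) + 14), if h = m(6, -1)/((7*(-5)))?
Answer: -10/7 ≈ -1.4286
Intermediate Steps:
m(l, w) = (l + w)**2 (m(l, w) = (l + w)*(l + w) = (l + w)**2)
h = -5/7 (h = (6 - 1)**2/((7*(-5))) = 5**2/(-35) = 25*(-1/35) = -5/7 ≈ -0.71429)
h*(4*(-3) + 14) = -5*(4*(-3) + 14)/7 = -5*(-12 + 14)/7 = -5/7*2 = -10/7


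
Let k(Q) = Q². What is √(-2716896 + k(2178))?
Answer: 2*√506697 ≈ 1423.7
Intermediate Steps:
√(-2716896 + k(2178)) = √(-2716896 + 2178²) = √(-2716896 + 4743684) = √2026788 = 2*√506697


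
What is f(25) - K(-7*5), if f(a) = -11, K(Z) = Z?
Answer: 24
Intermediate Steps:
f(25) - K(-7*5) = -11 - (-7)*5 = -11 - 1*(-35) = -11 + 35 = 24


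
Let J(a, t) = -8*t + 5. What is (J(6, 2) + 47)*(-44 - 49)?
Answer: -3348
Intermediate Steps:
J(a, t) = 5 - 8*t
(J(6, 2) + 47)*(-44 - 49) = ((5 - 8*2) + 47)*(-44 - 49) = ((5 - 16) + 47)*(-93) = (-11 + 47)*(-93) = 36*(-93) = -3348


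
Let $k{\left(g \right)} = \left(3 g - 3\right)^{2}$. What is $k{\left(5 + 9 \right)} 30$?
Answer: $45630$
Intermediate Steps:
$k{\left(g \right)} = \left(-3 + 3 g\right)^{2}$
$k{\left(5 + 9 \right)} 30 = 9 \left(-1 + \left(5 + 9\right)\right)^{2} \cdot 30 = 9 \left(-1 + 14\right)^{2} \cdot 30 = 9 \cdot 13^{2} \cdot 30 = 9 \cdot 169 \cdot 30 = 1521 \cdot 30 = 45630$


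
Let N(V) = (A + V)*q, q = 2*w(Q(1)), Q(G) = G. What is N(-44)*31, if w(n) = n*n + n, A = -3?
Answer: -5828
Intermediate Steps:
w(n) = n + n**2 (w(n) = n**2 + n = n + n**2)
q = 4 (q = 2*(1*(1 + 1)) = 2*(1*2) = 2*2 = 4)
N(V) = -12 + 4*V (N(V) = (-3 + V)*4 = -12 + 4*V)
N(-44)*31 = (-12 + 4*(-44))*31 = (-12 - 176)*31 = -188*31 = -5828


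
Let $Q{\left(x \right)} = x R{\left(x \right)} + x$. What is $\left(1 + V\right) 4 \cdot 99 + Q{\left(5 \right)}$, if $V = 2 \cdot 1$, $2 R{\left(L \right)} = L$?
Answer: $\frac{2411}{2} \approx 1205.5$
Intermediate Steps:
$R{\left(L \right)} = \frac{L}{2}$
$V = 2$
$Q{\left(x \right)} = x + \frac{x^{2}}{2}$ ($Q{\left(x \right)} = x \frac{x}{2} + x = \frac{x^{2}}{2} + x = x + \frac{x^{2}}{2}$)
$\left(1 + V\right) 4 \cdot 99 + Q{\left(5 \right)} = \left(1 + 2\right) 4 \cdot 99 + \frac{1}{2} \cdot 5 \left(2 + 5\right) = 3 \cdot 4 \cdot 99 + \frac{1}{2} \cdot 5 \cdot 7 = 12 \cdot 99 + \frac{35}{2} = 1188 + \frac{35}{2} = \frac{2411}{2}$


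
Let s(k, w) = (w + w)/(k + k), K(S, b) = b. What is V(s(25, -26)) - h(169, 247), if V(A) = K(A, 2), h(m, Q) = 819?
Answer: -817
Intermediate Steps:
s(k, w) = w/k (s(k, w) = (2*w)/((2*k)) = (2*w)*(1/(2*k)) = w/k)
V(A) = 2
V(s(25, -26)) - h(169, 247) = 2 - 1*819 = 2 - 819 = -817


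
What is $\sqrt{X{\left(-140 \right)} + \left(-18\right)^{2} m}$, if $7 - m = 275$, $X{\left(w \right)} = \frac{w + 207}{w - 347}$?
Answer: $\frac{i \sqrt{20593891237}}{487} \approx 294.67 i$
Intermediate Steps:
$X{\left(w \right)} = \frac{207 + w}{-347 + w}$
$m = -268$ ($m = 7 - 275 = -268$)
$\sqrt{X{\left(-140 \right)} + \left(-18\right)^{2} m} = \sqrt{\frac{207 - 140}{-347 - 140} + \left(-18\right)^{2} \left(-268\right)} = \sqrt{\frac{1}{-487} \cdot 67 + 324 \left(-268\right)} = \sqrt{\left(- \frac{1}{487}\right) 67 - 86832} = \sqrt{- \frac{67}{487} - 86832} = \sqrt{- \frac{42287251}{487}} = \frac{i \sqrt{20593891237}}{487}$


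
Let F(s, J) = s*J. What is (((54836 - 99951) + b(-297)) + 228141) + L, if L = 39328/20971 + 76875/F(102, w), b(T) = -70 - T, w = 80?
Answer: 2090720143479/11408224 ≈ 1.8326e+5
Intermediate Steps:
F(s, J) = J*s
L = 128870807/11408224 (L = 39328/20971 + 76875/((80*102)) = 39328*(1/20971) + 76875/8160 = 39328/20971 + 76875*(1/8160) = 39328/20971 + 5125/544 = 128870807/11408224 ≈ 11.296)
(((54836 - 99951) + b(-297)) + 228141) + L = (((54836 - 99951) + (-70 - 1*(-297))) + 228141) + 128870807/11408224 = ((-45115 + (-70 + 297)) + 228141) + 128870807/11408224 = ((-45115 + 227) + 228141) + 128870807/11408224 = (-44888 + 228141) + 128870807/11408224 = 183253 + 128870807/11408224 = 2090720143479/11408224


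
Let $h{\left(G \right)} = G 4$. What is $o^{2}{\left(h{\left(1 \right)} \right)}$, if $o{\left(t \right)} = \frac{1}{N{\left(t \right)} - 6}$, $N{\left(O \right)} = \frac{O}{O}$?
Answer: $\frac{1}{25} \approx 0.04$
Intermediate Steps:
$N{\left(O \right)} = 1$
$h{\left(G \right)} = 4 G$
$o{\left(t \right)} = - \frac{1}{5}$ ($o{\left(t \right)} = \frac{1}{1 - 6} = \frac{1}{-5} = - \frac{1}{5}$)
$o^{2}{\left(h{\left(1 \right)} \right)} = \left(- \frac{1}{5}\right)^{2} = \frac{1}{25}$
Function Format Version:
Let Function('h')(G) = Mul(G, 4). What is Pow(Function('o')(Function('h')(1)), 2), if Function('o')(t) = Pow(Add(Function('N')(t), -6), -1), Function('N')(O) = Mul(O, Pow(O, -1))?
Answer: Rational(1, 25) ≈ 0.040000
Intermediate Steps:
Function('N')(O) = 1
Function('h')(G) = Mul(4, G)
Function('o')(t) = Rational(-1, 5) (Function('o')(t) = Pow(Add(1, -6), -1) = Pow(-5, -1) = Rational(-1, 5))
Pow(Function('o')(Function('h')(1)), 2) = Pow(Rational(-1, 5), 2) = Rational(1, 25)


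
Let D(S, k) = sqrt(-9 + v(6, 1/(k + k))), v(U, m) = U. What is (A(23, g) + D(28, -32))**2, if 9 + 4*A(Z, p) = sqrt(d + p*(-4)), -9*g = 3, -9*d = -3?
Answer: (-27 + sqrt(15) + 12*I*sqrt(3))**2/144 ≈ 0.7143 - 6.6762*I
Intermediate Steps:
d = 1/3 (d = -1/9*(-3) = 1/3 ≈ 0.33333)
g = -1/3 (g = -1/9*3 = -1/3 ≈ -0.33333)
D(S, k) = I*sqrt(3) (D(S, k) = sqrt(-9 + 6) = sqrt(-3) = I*sqrt(3))
A(Z, p) = -9/4 + sqrt(1/3 - 4*p)/4 (A(Z, p) = -9/4 + sqrt(1/3 + p*(-4))/4 = -9/4 + sqrt(1/3 - 4*p)/4)
(A(23, g) + D(28, -32))**2 = ((-9/4 + sqrt(3 - 36*(-1/3))/12) + I*sqrt(3))**2 = ((-9/4 + sqrt(3 + 12)/12) + I*sqrt(3))**2 = ((-9/4 + sqrt(15)/12) + I*sqrt(3))**2 = (-9/4 + sqrt(15)/12 + I*sqrt(3))**2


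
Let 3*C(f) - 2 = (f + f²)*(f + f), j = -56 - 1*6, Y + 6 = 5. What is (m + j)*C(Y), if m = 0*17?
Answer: -124/3 ≈ -41.333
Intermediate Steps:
Y = -1 (Y = -6 + 5 = -1)
j = -62 (j = -56 - 6 = -62)
C(f) = ⅔ + 2*f*(f + f²)/3 (C(f) = ⅔ + ((f + f²)*(f + f))/3 = ⅔ + ((f + f²)*(2*f))/3 = ⅔ + (2*f*(f + f²))/3 = ⅔ + 2*f*(f + f²)/3)
m = 0
(m + j)*C(Y) = (0 - 62)*(⅔ + (⅔)*(-1)² + (⅔)*(-1)³) = -62*(⅔ + (⅔)*1 + (⅔)*(-1)) = -62*(⅔ + ⅔ - ⅔) = -62*⅔ = -124/3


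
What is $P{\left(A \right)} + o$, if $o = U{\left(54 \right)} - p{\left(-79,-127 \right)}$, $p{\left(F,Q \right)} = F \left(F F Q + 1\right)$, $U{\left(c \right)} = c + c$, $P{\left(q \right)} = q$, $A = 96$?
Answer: $-62615670$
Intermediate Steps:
$U{\left(c \right)} = 2 c$
$p{\left(F,Q \right)} = F \left(1 + Q F^{2}\right)$ ($p{\left(F,Q \right)} = F \left(F^{2} Q + 1\right) = F \left(Q F^{2} + 1\right) = F \left(1 + Q F^{2}\right)$)
$o = -62615766$ ($o = 2 \cdot 54 - \left(-79 - 127 \left(-79\right)^{3}\right) = 108 - \left(-79 - -62615953\right) = 108 - \left(-79 + 62615953\right) = 108 - 62615874 = -62615766$)
$P{\left(A \right)} + o = 96 - 62615766 = -62615670$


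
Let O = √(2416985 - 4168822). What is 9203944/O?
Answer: -9203944*I*√1751837/1751837 ≈ -6953.9*I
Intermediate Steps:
O = I*√1751837 (O = √(-1751837) = I*√1751837 ≈ 1323.6*I)
9203944/O = 9203944/((I*√1751837)) = 9203944*(-I*√1751837/1751837) = -9203944*I*√1751837/1751837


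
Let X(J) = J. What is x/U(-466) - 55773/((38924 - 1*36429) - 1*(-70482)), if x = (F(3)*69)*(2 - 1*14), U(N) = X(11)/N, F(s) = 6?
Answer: 168947563473/802747 ≈ 2.1046e+5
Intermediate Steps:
U(N) = 11/N
x = -4968 (x = (6*69)*(2 - 1*14) = 414*(2 - 14) = 414*(-12) = -4968)
x/U(-466) - 55773/((38924 - 1*36429) - 1*(-70482)) = -4968/(11/(-466)) - 55773/((38924 - 1*36429) - 1*(-70482)) = -4968/(11*(-1/466)) - 55773/((38924 - 36429) + 70482) = -4968/(-11/466) - 55773/(2495 + 70482) = -4968*(-466/11) - 55773/72977 = 2315088/11 - 55773*1/72977 = 2315088/11 - 55773/72977 = 168947563473/802747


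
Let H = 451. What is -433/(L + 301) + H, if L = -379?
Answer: 35611/78 ≈ 456.55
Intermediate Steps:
-433/(L + 301) + H = -433/(-379 + 301) + 451 = -433/(-78) + 451 = -433*(-1/78) + 451 = 433/78 + 451 = 35611/78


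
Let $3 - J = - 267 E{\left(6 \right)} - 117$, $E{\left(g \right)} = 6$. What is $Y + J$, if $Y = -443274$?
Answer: $-441552$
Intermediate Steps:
$J = 1722$ ($J = 3 - \left(\left(-267\right) 6 - 117\right) = 3 - \left(-1602 - 117\right) = 3 - -1719 = 3 + 1719 = 1722$)
$Y + J = -443274 + 1722 = -441552$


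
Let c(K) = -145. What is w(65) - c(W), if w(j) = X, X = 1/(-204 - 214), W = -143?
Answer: 60609/418 ≈ 145.00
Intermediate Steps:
X = -1/418 (X = 1/(-418) = -1/418 ≈ -0.0023923)
w(j) = -1/418
w(65) - c(W) = -1/418 - 1*(-145) = -1/418 + 145 = 60609/418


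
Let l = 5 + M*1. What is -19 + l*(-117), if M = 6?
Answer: -1306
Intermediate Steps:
l = 11 (l = 5 + 6*1 = 5 + 6 = 11)
-19 + l*(-117) = -19 + 11*(-117) = -19 - 1287 = -1306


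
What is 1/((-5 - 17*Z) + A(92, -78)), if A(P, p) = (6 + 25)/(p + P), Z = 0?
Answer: -14/39 ≈ -0.35897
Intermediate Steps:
A(P, p) = 31/(P + p)
1/((-5 - 17*Z) + A(92, -78)) = 1/((-5 - 17*0) + 31/(92 - 78)) = 1/((-5 + 0) + 31/14) = 1/(-5 + 31*(1/14)) = 1/(-5 + 31/14) = 1/(-39/14) = -14/39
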